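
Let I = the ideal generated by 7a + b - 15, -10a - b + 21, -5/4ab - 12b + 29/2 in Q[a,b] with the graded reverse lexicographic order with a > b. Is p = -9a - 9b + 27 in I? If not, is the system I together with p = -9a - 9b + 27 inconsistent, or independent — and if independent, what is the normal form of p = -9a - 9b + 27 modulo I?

-9a - 9b + 27 lies in I (it reduces to 0).

First compute the reduced Gröbner basis of I by Buchberger's algorithm.
f_1 = 7a + b - 15, LT = a.
f_2 = -10a - b + 21, LT = a.
f_3 = -5/4ab - 12b + 29/2, LT = ab.

S(f_1,f_2): lcm = a. S = 3/70b - 3/70.
  reduce S modulo (f_1, f_2, f_3):
  remainder 3/70b - 3/70 ≠ 0; add h_4 = 3/70b - 3/70 to the basis.

The other S-polynomials (S(f_1,f_3), S(f_2,f_3), S(f_1,h_4), S(f_2,h_4), S(f_3,h_4)) all reduce to 0 modulo the current basis, so we have a Gröbner basis.
Inter-reduce: drop elements whose leading term is divisible by another's, tail-reduce, and make monic.
Reduced Gröbner basis: {a - 2, b - 1}.
Label its elements g_1 = a - 2, g_2 = b - 1.

Reduce p = -9a - 9b + 27 modulo G:
  leading term a: subtract (-9)·g_1 from -9a - 9b + 27 → -9b + 9
  leading term b: subtract (-9)·g_2 from -9b + 9 → 0
  normal form = 0.
Since the normal form is 0, p ∈ I.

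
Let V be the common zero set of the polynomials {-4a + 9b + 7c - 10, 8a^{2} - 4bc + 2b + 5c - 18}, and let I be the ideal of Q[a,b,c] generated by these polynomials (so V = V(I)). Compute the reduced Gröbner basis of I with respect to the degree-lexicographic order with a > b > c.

f_1 = -4a + 9b + 7c - 10, LT = a.
f_2 = 8a^{2} - 4bc + 2b + 5c - 18, LT = a^{2}.

S(f_1,f_2): lcm = a^{2}. S = -\tfrac{9}{4}ab - \tfrac{7}{4}ac + \tfrac{1}{2}bc + \tfrac{5}{2}a - \tfrac{1}{4}b - \tfrac{5}{8}c + \tfrac{9}{4}.
  reduce S modulo (f_1, f_2):
  remainder -\tfrac{81}{16}b^{2} - \tfrac{59}{8}bc - \tfrac{49}{16}c^{2} + 11b + \tfrac{65}{8}c - 4 ≠ 0; add g_3 = -\tfrac{81}{16}b^{2} - \tfrac{59}{8}bc - \tfrac{49}{16}c^{2} + 11b + \tfrac{65}{8}c - 4 to the basis.

The other S-polynomials (S(f_1,g_3), S(f_2,g_3)) all reduce to 0 modulo the current basis, so we have a Gröbner basis.
Inter-reduce: drop elements whose leading term is divisible by another's, tail-reduce, and make monic.

G = {b^{2} + \tfrac{118}{81}bc + \tfrac{49}{81}c^{2} - \tfrac{176}{81}b - \tfrac{130}{81}c + \tfrac{64}{81}, a - \tfrac{9}{4}b - \tfrac{7}{4}c + \tfrac{5}{2}}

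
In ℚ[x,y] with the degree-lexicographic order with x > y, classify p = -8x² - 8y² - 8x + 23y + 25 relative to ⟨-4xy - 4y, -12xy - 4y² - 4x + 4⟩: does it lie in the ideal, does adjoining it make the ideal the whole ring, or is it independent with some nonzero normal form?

First compute the reduced Gröbner basis of I by Buchberger's algorithm.
f_1 = -4xy - 4y, LT = xy.
f_2 = -12xy - 4y² - 4x + 4, LT = xy.

S(f_1,f_2): lcm = xy. S = -⅓y² - ⅓x + y + ⅓.
  leading term y²: no divisor's leading term divides it; move -⅓y² to the remainder.
  leading term x: no divisor's leading term divides it; move -⅓x to the remainder.
  leading term y: no divisor's leading term divides it; move y to the remainder.
  leading term 1: no divisor's leading term divides it; move ⅓ to the remainder.
  remainder -⅓y² - ⅓x + y + ⅓ ≠ 0; add h_3 = -⅓y² - ⅓x + y + ⅓ to the basis.

S(f_1,h_3): lcm = xy². S = -x² + 3xy + y² + x.
  leading term x²: no divisor's leading term divides it; move -x² to the remainder.
  leading term xy: subtract (-¾)·f_1 from 3xy + y² + x → y² + x - 3y
  leading term y²: subtract (-3)·h_3 from y² + x - 3y → 1
  leading term 1: no divisor's leading term divides it; move 1 to the remainder.
  remainder -x² + 1 ≠ 0; add h_4 = -x² + 1 to the basis.

S(f_2,h_3): lcm = xy². S = ⅓y³ - x² + 10/3xy + x - ⅓y.
  leading term y³: subtract (-y)·h_3 from ⅓y³ - x² + 10/3xy + x - ⅓y → -x² + 3xy + y² + x
  leading term x²: subtract (1)·h_4 from -x² + 3xy + y² + x → 3xy + y² + x - 1
  leading term xy: subtract (-¾)·f_1 from 3xy + y² + x - 1 → y² + x - 3y - 1
  leading term y²: subtract (-3)·h_3 from y² + x - 3y - 1 → 0
  remainder 0.

S(f_1,h_4): lcm = x²y. S = xy + y.
  leading term xy: subtract (-¼)·f_1 from xy + y → 0
  remainder 0.

S(f_2,h_4): lcm = x²y. S = ⅓xy² + ⅓x² - ⅓x + y.
  leading term xy²: subtract (-1/12y)·f_1 from ⅓xy² + ⅓x² - ⅓x + y → ⅓x² - ⅓y² - ⅓x + y
  leading term x²: subtract (-⅓)·h_4 from ⅓x² - ⅓y² - ⅓x + y → -⅓y² - ⅓x + y + ⅓
  leading term y²: subtract (1)·h_3 from -⅓y² - ⅓x + y + ⅓ → 0
  remainder 0.

S(h_3,h_4): leading monomials are coprime, so the S-polynomial reduces to 0 (Buchberger's first criterion).
Every S-polynomial of the final basis reduces to 0, so we have a Gröbner basis.
Inter-reduce: drop elements whose leading term is divisible by another's, tail-reduce, and make monic.
Reduced Gröbner basis: {x² - 1, xy + y, y² + x - 3y - 1}.
Label its elements g_1 = x² - 1, g_2 = xy + y, g_3 = y² + x - 3y - 1.

Reduce p = -8x² - 8y² - 8x + 23y + 25 modulo G:
  leading term x²: subtract (-8)·g_1 from -8x² - 8y² - 8x + 23y + 25 → -8y² - 8x + 23y + 17
  leading term y²: subtract (-8)·g_3 from -8y² - 8x + 23y + 17 → -y + 9
  leading term y: no divisor's leading term divides it; move -y to the remainder.
  leading term 1: no divisor's leading term divides it; move 9 to the remainder.
  normal form = -y + 9.
The normal form is nonzero, so p ∉ I. Since p minus its normal form lies in I, I + (p) = I + (r) where r = -y + 9; decide whether this ideal is the whole ring.
Run Buchberger on G together with r (pairs among the g_i already reduce to 0 since G is a Gröbner basis):
g_1 = x² - 1, LT = x².
g_2 = xy + y, LT = xy.
g_3 = y² + x - 3y - 1, LT = y².
r = -y + 9, LT = y.

S(g_1,g_2): lcm = x²y. S = -xy - y.
  leading term xy: subtract (-1)·g_2 from -xy - y → 0
  remainder 0.

S(g_1,g_3): leading monomials are coprime, so the S-polynomial reduces to 0 (Buchberger's first criterion).
S(g_1,r): leading monomials are coprime, so the S-polynomial reduces to 0 (Buchberger's first criterion).
S(g_2,g_3): lcm = xy². S = -x² + 3xy + y² + x.
  leading term x²: subtract (-1)·g_1 from -x² + 3xy + y² + x → 3xy + y² + x - 1
  leading term xy: subtract (3)·g_2 from 3xy + y² + x - 1 → y² + x - 3y - 1
  leading term y²: subtract (1)·g_3 from y² + x - 3y - 1 → 0
  remainder 0.

S(g_2,r): lcm = xy. S = 9x + y.
  leading term x: no divisor's leading term divides it; move 9x to the remainder.
  leading term y: subtract (-1)·r from y → 9
  leading term 1: no divisor's leading term divides it; move 9 to the remainder.
  remainder 9x + 9 ≠ 0; add m_5 = 9x + 9 to the basis.

S(g_3,r): lcm = y². S = x + 6y - 1.
  leading term x: subtract (1/9)·m_5 from x + 6y - 1 → 6y - 2
  leading term y: subtract (-6)·r from 6y - 2 → 52
  leading term 1: no divisor's leading term divides it; move 52 to the remainder.
  remainder 52 ≠ 0; add m_6 = 52 to the basis.

S(g_1,m_5): lcm = x². S = -x - 1.
  leading term x: subtract (-1/9)·m_5 from -x - 1 → 0
  remainder 0.

S(g_2,m_5): lcm = xy. S = 0.
  remainder 0.

S(g_3,m_5): leading monomials are coprime, so the S-polynomial reduces to 0 (Buchberger's first criterion).
S(r,m_5): leading monomials are coprime, so the S-polynomial reduces to 0 (Buchberger's first criterion).
S(g_1,m_6): leading monomials are coprime, so the S-polynomial reduces to 0 (Buchberger's first criterion).
S(g_2,m_6): leading monomials are coprime, so the S-polynomial reduces to 0 (Buchberger's first criterion).
S(g_3,m_6): leading monomials are coprime, so the S-polynomial reduces to 0 (Buchberger's first criterion).
S(r,m_6): leading monomials are coprime, so the S-polynomial reduces to 0 (Buchberger's first criterion).
S(m_5,m_6): leading monomials are coprime, so the S-polynomial reduces to 0 (Buchberger's first criterion).
Every S-polynomial of the final basis reduces to 0, so we have a Gröbner basis.
Inter-reduce: drop elements whose leading term is divisible by another's, tail-reduce, and make monic.
Reduced Gröbner basis: {1}.
The reduced Gröbner basis of I + (p) is {1}: the ideal is the whole ring, so the enlarged system has no common solution — adjoining p is inconsistent.

Adjoining -8x² - 8y² - 8x + 23y + 25 makes the ideal the whole ring: the system is inconsistent.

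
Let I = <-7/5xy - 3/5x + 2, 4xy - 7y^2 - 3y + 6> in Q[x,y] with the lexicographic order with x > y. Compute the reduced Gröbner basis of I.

f_1 = -7/5xy - 3/5x + 2, LT = xy.
f_2 = 4xy - 7y^2 - 3y + 6, LT = xy.

S(f_1,f_2): lcm = xy. S = 3/7x + 7/4y^2 + 3/4y - 41/14.
  reduce S modulo (f_1, f_2):
  remainder 3/7x + 7/4y^2 + 3/4y - 41/14 ≠ 0; add g_3 = 3/7x + 7/4y^2 + 3/4y - 41/14 to the basis.

S(f_1,g_3): lcm = xy. S = 3/7x - 49/12y^3 - 7/4y^2 + 41/6y - 10/7.
  reduce S modulo (f_1, f_2, g_3):
  remainder -49/12y^3 - 7/2y^2 + 73/12y + 3/2 ≠ 0; add g_4 = -49/12y^3 - 7/2y^2 + 73/12y + 3/2 to the basis.

The other S-polynomials (S(f_2,g_3), S(f_1,g_4), S(f_2,g_4), S(g_3,g_4)) all reduce to 0 modulo the current basis, so we have a Gröbner basis.
Inter-reduce: drop elements whose leading term is divisible by another's, tail-reduce, and make monic.

G = {x + 49/12y^2 + 7/4y - 41/6, y^3 + 6/7y^2 - 73/49y - 18/49}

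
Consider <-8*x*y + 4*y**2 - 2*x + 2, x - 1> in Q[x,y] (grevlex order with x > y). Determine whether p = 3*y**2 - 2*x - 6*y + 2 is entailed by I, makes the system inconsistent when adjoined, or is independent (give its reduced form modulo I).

First compute the reduced Gröbner basis of I by Buchberger's algorithm.
f_1 = -8*x*y + 4*y**2 - 2*x + 2, LT = x*y.
f_2 = x - 1, LT = x.

S(f_1,f_2): lcm = x*y. S = -1/2*y**2 + 1/4*x + y - 1/4.
  reduce S modulo (f_1, f_2):
  remainder -1/2*y**2 + y ≠ 0; add h_3 = -1/2*y**2 + y to the basis.

The other S-polynomials (S(f_1,h_3), S(f_2,h_3)) all reduce to 0 modulo the current basis, so we have a Gröbner basis.
Inter-reduce: drop elements whose leading term is divisible by another's, tail-reduce, and make monic.
Reduced Gröbner basis: {y**2 - 2*y, x - 1}.
Label its elements g_1 = y**2 - 2*y, g_2 = x - 1.

Reduce p = 3*y**2 - 2*x - 6*y + 2 modulo G:
  leading term y**2: subtract (3)·g_1 from 3*y**2 - 2*x - 6*y + 2 → -2*x + 2
  leading term x: subtract (-2)·g_2 from -2*x + 2 → 0
  normal form = 0.
Since the normal form is 0, p ∈ I.

The remainder on division by a Gröbner basis is unique — it is the normal form.

3*y**2 - 2*x - 6*y + 2 lies in I (it reduces to 0).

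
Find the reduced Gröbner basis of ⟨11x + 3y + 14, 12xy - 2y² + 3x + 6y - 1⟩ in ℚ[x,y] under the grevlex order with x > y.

G = {y² + 111/58y + 53/58, x + 3/11y + 14/11}

f_1 = 11x + 3y + 14, LT = x.
f_2 = 12xy - 2y² + 3x + 6y - 1, LT = xy.

S(f_1,f_2): lcm = xy. S = 29/66y² - ¼x + 17/22y + 1/12.
  reduce S modulo (f_1, f_2):
  remainder 29/66y² + 37/44y + 53/132 ≠ 0; add g_3 = 29/66y² + 37/44y + 53/132 to the basis.

The other S-polynomials (S(f_1,g_3), S(f_2,g_3)) all reduce to 0 modulo the current basis, so we have a Gröbner basis.
Inter-reduce: drop elements whose leading term is divisible by another's, tail-reduce, and make monic.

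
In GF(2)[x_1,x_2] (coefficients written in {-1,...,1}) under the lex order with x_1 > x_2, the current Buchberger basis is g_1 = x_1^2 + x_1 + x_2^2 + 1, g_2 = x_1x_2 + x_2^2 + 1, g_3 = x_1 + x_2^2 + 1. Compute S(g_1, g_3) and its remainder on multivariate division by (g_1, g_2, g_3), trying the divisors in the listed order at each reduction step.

S(g_1, g_3) = x_1x_2^2 + x_2^2 + 1; remainder on division = x_2^3 + x_2^2 + x_2 + 1.

lcm(LM(g_1), LM(g_3)) = x_1^2.
S = (lcm/LT(g_1))·g_1 − (lcm/LT(g_3))·g_3 = x_1x_2^2 + x_2^2 + 1.
Reduce S modulo (g_1, g_2, g_3) in that order:
  leading term x_1x_2^2: subtract (x_2)·g_2 from x_1x_2^2 + x_2^2 + 1 → x_2^3 + x_2^2 + x_2 + 1
  leading term x_2^3: no divisor's leading term divides it; move x_2^3 to the remainder.
  leading term x_2^2: no divisor's leading term divides it; move x_2^2 to the remainder.
  leading term x_2: no divisor's leading term divides it; move x_2 to the remainder.
  leading term 1: no divisor's leading term divides it; move 1 to the remainder.
The remainder x_2^3 + x_2^2 + x_2 + 1 is nonzero, so it would be added as the next basis element.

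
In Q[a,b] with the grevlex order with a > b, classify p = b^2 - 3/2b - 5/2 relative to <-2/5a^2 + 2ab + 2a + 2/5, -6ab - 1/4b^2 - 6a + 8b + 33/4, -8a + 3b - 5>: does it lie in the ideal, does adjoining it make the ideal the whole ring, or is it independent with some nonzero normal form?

b^2 - 3/2b - 5/2 lies in I (it reduces to 0).

First compute the reduced Gröbner basis of I by Buchberger's algorithm.
f_1 = -2/5a^2 + 2ab + 2a + 2/5, LT = a^2.
f_2 = -6ab - 1/4b^2 - 6a + 8b + 33/4, LT = ab.
f_3 = -8a + 3b - 5, LT = a.

S(f_1,f_2): lcm = a^2b. S = -121/24ab^2 - a^2 - 11/3ab + 11/8a - b.
  leading term ab^2: subtract (121/144b)·f_2 from -121/24ab^2 - a^2 - 11/3ab + 11/8a - b → 121/576b^3 - a^2 + 11/8ab - 121/18b^2 + 11/8a - 1523/192b
  leading term b^3: no divisor's leading term divides it; move 121/576b^3 to the remainder.
  leading term a^2: subtract (5/2)·f_1 from -a^2 + 11/8ab - 121/18b^2 + 11/8a - 1523/192b → -29/8ab - 121/18b^2 - 29/8a - 1523/192b - 1
  leading term ab: subtract (29/48)·f_2 from -29/8ab - 121/18b^2 - 29/8a - 1523/192b - 1 → -3785/576b^2 - 817/64b - 383/64
  leading term b^2: no divisor's leading term divides it; move -3785/576b^2 to the remainder.
  leading term b: no divisor's leading term divides it; move -817/64b to the remainder.
  leading term 1: no divisor's leading term divides it; move -383/64 to the remainder.
  remainder 121/576b^3 - 3785/576b^2 - 817/64b - 383/64 ≠ 0; add h_4 = 121/576b^3 - 3785/576b^2 - 817/64b - 383/64 to the basis.

S(f_1,f_3): lcm = a^2. S = -37/8ab - 45/8a - 1.
  leading term ab: subtract (37/48)·f_2 from -37/8ab - 45/8a - 1 → 37/192b^2 - a - 37/6b - 471/64
  leading term b^2: no divisor's leading term divides it; move 37/192b^2 to the remainder.
  leading term a: subtract (1/8)·f_3 from -a - 37/6b - 471/64 → -157/24b - 431/64
  leading term b: no divisor's leading term divides it; move -157/24b to the remainder.
  leading term 1: no divisor's leading term divides it; move -431/64 to the remainder.
  remainder 37/192b^2 - 157/24b - 431/64 ≠ 0; add h_5 = 37/192b^2 - 157/24b - 431/64 to the basis.

S(f_2,f_3): lcm = ab. S = 5/12b^2 + a - 47/24b - 11/8.
  leading term b^2: subtract (80/37)·h_5 from 5/12b^2 + a - 47/24b - 11/8 → a + 3607/296b + 3903/296
  leading term a: subtract (-1/8)·f_3 from a + 3607/296b + 3903/296 → 1859/148b + 1859/148
  leading term b: no divisor's leading term divides it; move 1859/148b to the remainder.
  leading term 1: no divisor's leading term divides it; move 1859/148 to the remainder.
  remainder 1859/148b + 1859/148 ≠ 0; add h_6 = 1859/148b + 1859/148 to the basis.

S(f_1,h_4): leading monomials are coprime, so the S-polynomial reduces to 0 (Buchberger's first criterion).
S(f_2,h_4): lcm = ab^3. S = 1/24b^4 + 3906/121ab^2 - 4/3b^3 + 7353/121ab - 11/8b^2 + 3447/121a.
  leading term b^4: subtract (24/121b)·h_4 from 1/24b^4 + 3906/121ab^2 - 4/3b^3 + 7353/121ab - 11/8b^2 + 3447/121a → 3906/121ab^2 - 29/968b^3 + 7353/121ab + 140/121b^2 + 3447/121a + 1149/968b
  leading term ab^2: subtract (-651/121b)·f_2 from 3906/121ab^2 - 29/968b^3 + 7353/121ab + 140/121b^2 + 3447/121a + 1149/968b → -11/8b^3 + 3447/121ab + 5348/121b^2 + 3447/121a + 44115/968b
  leading term b^3: subtract (-72/11)·h_4 from -11/8b^3 + 3447/121ab + 5348/121b^2 + 3447/121a + 44115/968b → 3447/121ab + 1149/968b^2 + 3447/121a - 4596/121b - 3447/88
  leading term ab: subtract (-1149/242)·f_2 from 3447/121ab + 1149/968b^2 + 3447/121a - 4596/121b - 3447/88 → 0
  remainder 0.

S(f_3,h_4): leading monomials are coprime, so the S-polynomial reduces to 0 (Buchberger's first criterion).
S(f_1,h_5): leading monomials are coprime, so the S-polynomial reduces to 0 (Buchberger's first criterion).
S(f_2,h_5): lcm = ab^2. S = 1/24b^3 + 1293/37ab - 4/3b^2 + 1293/37a - 11/8b.
  leading term b^3: subtract (24/121)·h_4 from 1/24b^3 + 1293/37ab - 4/3b^2 + 1293/37a - 11/8b → 1293/37ab - 29/968b^2 + 1293/37a + 140/121b + 1149/968
  leading term ab: subtract (-431/74)·f_2 from 1293/37ab - 29/968b^2 + 1293/37a + 140/121b + 1149/968 → -6653/4477b^2 + 213784/4477b + 220437/4477
  leading term b^2: subtract (-1277376/165649)·h_5 from -6653/4477b^2 + 213784/4477b + 220437/4477 → -40560/15059b - 40560/15059
  leading term b: subtract (-960/4477)·h_6 from -40560/15059b - 40560/15059 → 0
  remainder 0.

S(f_3,h_5): leading monomials are coprime, so the S-polynomial reduces to 0 (Buchberger's first criterion).
S(h_4,h_5): lcm = b^3. S = 11931/4477b^2 - 115608/4477b - 3447/121.
  leading term b^2: subtract (2290752/165649)·h_5 from 11931/4477b^2 - 115608/4477b - 3447/121 → 973440/15059b + 973440/15059
  leading term b: subtract (23040/4477)·h_6 from 973440/15059b + 973440/15059 → 0
  remainder 0.

S(f_1,h_6): leading monomials are coprime, so the S-polynomial reduces to 0 (Buchberger's first criterion).
S(f_2,h_6): lcm = ab. S = 1/24b^2 - 4/3b - 11/8.
  leading term b^2: subtract (8/37)·h_5 from 1/24b^2 - 4/3b - 11/8 → 3/37b + 3/37
  leading term b: subtract (12/1859)·h_6 from 3/37b + 3/37 → 0
  remainder 0.

S(f_3,h_6): leading monomials are coprime, so the S-polynomial reduces to 0 (Buchberger's first criterion).
S(h_4,h_6): lcm = b^3. S = -3906/121b^2 - 7353/121b - 3447/121.
  leading term b^2: subtract (-749952/4477)·h_5 from -3906/121b^2 - 7353/121b - 3447/121 → -470727/407b - 470727/407
  leading term b: subtract (-1882908/20449)·h_6 from -470727/407b - 470727/407 → 0
  remainder 0.

S(h_5,h_6): lcm = b^2. S = -1293/37b - 1293/37.
  leading term b: subtract (-5172/1859)·h_6 from -1293/37b - 1293/37 → 0
  remainder 0.

Every S-polynomial of the final basis reduces to 0, so we have a Gröbner basis.
Inter-reduce: drop elements whose leading term is divisible by another's, tail-reduce, and make monic.
Reduced Gröbner basis: {a + 1, b + 1}.
Label its elements g_1 = a + 1, g_2 = b + 1.

Reduce p = b^2 - 3/2b - 5/2 modulo G:
  leading term b^2: subtract (b)·g_2 from b^2 - 3/2b - 5/2 → -5/2b - 5/2
  leading term b: subtract (-5/2)·g_2 from -5/2b - 5/2 → 0
  normal form = 0.
Since the normal form is 0, p ∈ I.

The remainder on division by a Gröbner basis is unique — it is the normal form.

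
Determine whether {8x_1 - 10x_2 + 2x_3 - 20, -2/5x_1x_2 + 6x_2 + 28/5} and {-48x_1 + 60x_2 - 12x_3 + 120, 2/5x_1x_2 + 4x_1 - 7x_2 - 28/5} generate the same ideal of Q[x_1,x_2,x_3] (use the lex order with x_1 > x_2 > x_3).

Equality of ideals is decidable: compute both reduced Gröbner bases (unique for the ordering) and check whether they agree.
Buchberger on the first generating set:
f_1 = 8x_1 - 10x_2 + 2x_3 - 20, LT = x_1.
f_2 = -2/5x_1x_2 + 6x_2 + 28/5, LT = x_1x_2.

S(f_1,f_2): lcm = x_1x_2. S = -5/4x_2^2 + 1/4x_2x_3 + 25/2x_2 + 14.
  reduce S modulo (f_1, f_2):
  remainder -5/4x_2^2 + 1/4x_2x_3 + 25/2x_2 + 14 ≠ 0; add g_3 = -5/4x_2^2 + 1/4x_2x_3 + 25/2x_2 + 14 to the basis.

The other S-polynomials (S(f_1,g_3), S(f_2,g_3)) all reduce to 0 modulo the current basis, so we have a Gröbner basis.
Inter-reduce: drop elements whose leading term is divisible by another's, tail-reduce, and make monic.
Reduced Gröbner basis: {x_1 - 5/4x_2 + 1/4x_3 - 5/2, x_2^2 - 1/5x_2x_3 - 10x_2 - 56/5}.

Buchberger on the second generating set:
h_1 = -48x_1 + 60x_2 - 12x_3 + 120, LT = x_1.
h_2 = 2/5x_1x_2 + 4x_1 - 7x_2 - 28/5, LT = x_1x_2.

S(h_1,h_2): lcm = x_1x_2. S = -10x_1 - 5/4x_2^2 + 1/4x_2x_3 + 15x_2 + 14.
  reduce S modulo (h_1, h_2):
  remainder -5/4x_2^2 + 1/4x_2x_3 + 5/2x_2 + 5/2x_3 - 11 ≠ 0; add k_3 = -5/4x_2^2 + 1/4x_2x_3 + 5/2x_2 + 5/2x_3 - 11 to the basis.

The other S-polynomials (S(h_1,k_3), S(h_2,k_3)) all reduce to 0 modulo the current basis, so we have a Gröbner basis.
Inter-reduce: drop elements whose leading term is divisible by another's, tail-reduce, and make monic.
Reduced Gröbner basis: {x_1 - 5/4x_2 + 1/4x_3 - 5/2, x_2^2 - 1/5x_2x_3 - 2x_2 - 2x_3 + 44/5}.

Since the reduced bases disagree, the two ideals are not the same.
The choice of monomial ordering does not affect the verdict — as long as both bases are computed under the same ordering, their equality decides ideal equality.

No, the ideals differ.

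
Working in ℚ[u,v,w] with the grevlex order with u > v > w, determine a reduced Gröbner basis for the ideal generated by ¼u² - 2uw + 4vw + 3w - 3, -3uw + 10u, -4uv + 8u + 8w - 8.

G = {u² - 80/3u + 160/3v + 12w - 12, uv - 2u - 2w + 2, v² + 7/80u - 59/40v - 29/20w + 29/20, uw - 10/3u, vw - 10/3v, w² - 13/3w + 10/3}

f_1 = ¼u² - 2uw + 4vw + 3w - 3, LT = u².
f_2 = -3uw + 10u, LT = uw.
f_3 = -4uv + 8u + 8w - 8, LT = uv.

S(f_1,f_2): lcm = u²w. S = -8uw² + 16vw² + 10/3u² + 12w² - 12w.
  leading term uw²: subtract (8/3w)·f_2 from -8uw² + 16vw² + 10/3u² + 12w² - 12w → 16vw² + 10/3u² - 80/3uw + 12w² - 12w
  leading term vw²: no divisor's leading term divides it; move 16vw² to the remainder.
  leading term u²: subtract (40/3)·f_1 from 10/3u² - 80/3uw + 12w² - 12w → -160/3vw + 12w² - 52w + 40
  leading term vw: no divisor's leading term divides it; move -160/3vw to the remainder.
  leading term w²: no divisor's leading term divides it; move 12w² to the remainder.
  leading term w: no divisor's leading term divides it; move -52w to the remainder.
  leading term 1: no divisor's leading term divides it; move 40 to the remainder.
  remainder 16vw² - 160/3vw + 12w² - 52w + 40 ≠ 0; add g_4 = 16vw² - 160/3vw + 12w² - 52w + 40 to the basis.

S(f_1,f_3): lcm = u²v. S = -8uvw + 16v²w + 2u² + 2uw + 12vw - 2u - 12v.
  leading term uvw: subtract (8/3v)·f_2 from -8uvw + 16v²w + 2u² + 2uw + 12vw - 2u - 12v → 16v²w + 2u² - 80/3uv + 2uw + 12vw - 2u - 12v
  leading term v²w: no divisor's leading term divides it; move 16v²w to the remainder.
  leading term u²: subtract (8)·f_1 from 2u² - 80/3uv + 2uw + 12vw - 2u - 12v → -80/3uv + 18uw - 20vw - 2u - 12v - 24w + 24
  leading term uv: subtract (20/3)·f_3 from -80/3uv + 18uw - 20vw - 2u - 12v - 24w + 24 → 18uw - 20vw - 166/3u - 12v - 232/3w + 232/3
  leading term uw: subtract (-6)·f_2 from 18uw - 20vw - 166/3u - 12v - 232/3w + 232/3 → -20vw + 14/3u - 12v - 232/3w + 232/3
  leading term vw: no divisor's leading term divides it; move -20vw to the remainder.
  leading term u: no divisor's leading term divides it; move 14/3u to the remainder.
  leading term v: no divisor's leading term divides it; move -12v to the remainder.
  leading term w: no divisor's leading term divides it; move -232/3w to the remainder.
  leading term 1: no divisor's leading term divides it; move 232/3 to the remainder.
  remainder 16v²w - 20vw + 14/3u - 12v - 232/3w + 232/3 ≠ 0; add g_5 = 16v²w - 20vw + 14/3u - 12v - 232/3w + 232/3 to the basis.

S(f_2,f_3): lcm = uvw. S = -10/3uv + 2uw + 2w² - 2w.
  leading term uv: subtract (⅚)·f_3 from -10/3uv + 2uw + 2w² - 2w → 2uw + 2w² - 20/3u - 26/3w + 20/3
  leading term uw: subtract (-⅔)·f_2 from 2uw + 2w² - 20/3u - 26/3w + 20/3 → 2w² - 26/3w + 20/3
  leading term w²: no divisor's leading term divides it; move 2w² to the remainder.
  leading term w: no divisor's leading term divides it; move -26/3w to the remainder.
  leading term 1: no divisor's leading term divides it; move 20/3 to the remainder.
  remainder 2w² - 26/3w + 20/3 ≠ 0; add g_6 = 2w² - 26/3w + 20/3 to the basis.

S(f_2,g_5): lcm = uv²w. S = -10/3uv² + 5/4uvw - 7/24u² + ¾uv + 29/6uw - 29/6u.
  leading term uv²: subtract (⅚v)·f_3 from -10/3uv² + 5/4uvw - 7/24u² + ¾uv + 29/6uw - 29/6u → 5/4uvw - 7/24u² - 71/12uv + 29/6uw - 20/3vw - 29/6u + 20/3v
  leading term uvw: subtract (-5/12v)·f_2 from 5/4uvw - 7/24u² - 71/12uv + 29/6uw - 20/3vw - 29/6u + 20/3v → -7/24u² - 7/4uv + 29/6uw - 20/3vw - 29/6u + 20/3v
  leading term u²: subtract (-7/6)·f_1 from -7/24u² - 7/4uv + 29/6uw - 20/3vw - 29/6u + 20/3v → -7/4uv + 5/2uw - 2vw - 29/6u + 20/3v + 7/2w - 7/2
  leading term uv: subtract (7/16)·f_3 from -7/4uv + 5/2uw - 2vw - 29/6u + 20/3v + 7/2w - 7/2 → 5/2uw - 2vw - 25/3u + 20/3v
  leading term uw: subtract (-⅚)·f_2 from 5/2uw - 2vw - 25/3u + 20/3v → -2vw + 20/3v
  leading term vw: no divisor's leading term divides it; move -2vw to the remainder.
  leading term v: no divisor's leading term divides it; move 20/3v to the remainder.
  remainder -2vw + 20/3v ≠ 0; add g_7 = -2vw + 20/3v to the basis.

S(g_5,g_6): lcm = v²w². S = 13/3v²w - 5/4vw² - 10/3v² + 7/24uw - ¾vw - 29/6w² + 29/6w.
  leading term v²w: subtract (13/48)·g_5 from 13/3v²w - 5/4vw² - 10/3v² + 7/24uw - ¾vw - 29/6w² + 29/6w → -5/4vw² - 10/3v² + 7/24uw + 14/3vw - 29/6w² - 91/72u + 13/4v + 232/9w - 377/18
  leading term vw²: subtract (-5/64)·g_4 from -5/4vw² - 10/3v² + 7/24uw + 14/3vw - 29/6w² - 91/72u + 13/4v + 232/9w - 377/18 → -10/3v² + 7/24uw + ½vw - 187/48w² - 91/72u + 13/4v + 3127/144w - 1283/72
  leading term v²: no divisor's leading term divides it; move -10/3v² to the remainder.
  leading term uw: subtract (-7/72)·f_2 from 7/24uw + ½vw - 187/48w² - 91/72u + 13/4v + 3127/144w - 1283/72 → ½vw - 187/48w² - 7/24u + 13/4v + 3127/144w - 1283/72
  leading term vw: subtract (-¼)·g_7 from ½vw - 187/48w² - 7/24u + 13/4v + 3127/144w - 1283/72 → -187/48w² - 7/24u + 59/12v + 3127/144w - 1283/72
  leading term w²: subtract (-187/96)·g_6 from -187/48w² - 7/24u + 59/12v + 3127/144w - 1283/72 → -7/24u + 59/12v + 29/6w - 29/6
  leading term u: no divisor's leading term divides it; move -7/24u to the remainder.
  leading term v: no divisor's leading term divides it; move 59/12v to the remainder.
  leading term w: no divisor's leading term divides it; move 29/6w to the remainder.
  leading term 1: no divisor's leading term divides it; move -29/6 to the remainder.
  remainder -10/3v² - 7/24u + 59/12v + 29/6w - 29/6 ≠ 0; add g_8 = -10/3v² - 7/24u + 59/12v + 29/6w - 29/6 to the basis.

The other S-polynomials (S(f_1,g_4), S(f_2,g_4), S(f_3,g_4), S(f_1,g_5), S(f_3,g_5), S(g_4,g_5), S(f_1,g_6), S(f_2,g_6), S(f_3,g_6), S(g_4,g_6), S(f_1,g_7), S(f_2,g_7), S(f_3,g_7), S(g_4,g_7), S(g_5,g_7), S(g_6,g_7), S(f_1,g_8), S(f_2,g_8), S(f_3,g_8), S(g_4,g_8), S(g_5,g_8), S(g_6,g_8), S(g_7,g_8)) all reduce to 0 modulo the current basis, so we have a Gröbner basis.
Inter-reduce: drop elements whose leading term is divisible by another's, tail-reduce, and make monic.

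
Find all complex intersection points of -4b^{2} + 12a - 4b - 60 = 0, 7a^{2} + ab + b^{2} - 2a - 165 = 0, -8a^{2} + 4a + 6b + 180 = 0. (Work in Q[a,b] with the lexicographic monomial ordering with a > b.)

Compute a lex Gröbner basis by Buchberger's algorithm.
f_1 = 12a - 4b^{2} - 4b - 60, LT = a.
f_2 = 7a^{2} + ab - 2a + b^{2} - 165, LT = a^{2}.
f_3 = -8a^{2} + 4a + 6b + 180, LT = a^{2}.

S(f_1,f_2): lcm = a^{2}. S = -\tfrac{1}{3}ab^{2} - \tfrac{10}{21}ab - \tfrac{33}{7}a - \tfrac{1}{7}b^{2} + \tfrac{165}{7}.
  reduce S modulo (f_1, f_2, f_3):
  remainder -\tfrac{1}{9}b^{4} - \tfrac{17}{63}b^{3} - \tfrac{223}{63}b^{2} - \tfrac{83}{21}b ≠ 0; add h_4 = -\tfrac{1}{9}b^{4} - \tfrac{17}{63}b^{3} - \tfrac{223}{63}b^{2} - \tfrac{83}{21}b to the basis.

S(f_1,f_3): lcm = a^{2}. S = -\tfrac{1}{3}ab^{2} - \tfrac{1}{3}ab - \tfrac{9}{2}a + \tfrac{3}{4}b + \tfrac{45}{2}.
  reduce S modulo (f_1, f_2, f_3, h_4):
  remainder \tfrac{1}{21}b^{3} + \tfrac{11}{42}b^{2} + \tfrac{43}{28}b ≠ 0; add h_5 = \tfrac{1}{21}b^{3} + \tfrac{11}{42}b^{2} + \tfrac{43}{28}b to the basis.

S(h_4,h_5): lcm = b^{4}. S = -\tfrac{43}{14}b^{3} - \tfrac{11}{28}b^{2} + \tfrac{249}{7}b.
  reduce S modulo (f_1, f_2, f_3, h_4, h_5):
  remainder \tfrac{33}{2}b^{2} + \tfrac{1077}{8}b ≠ 0; add h_6 = \tfrac{33}{2}b^{2} + \tfrac{1077}{8}b to the basis.

S(h_4,h_6): lcm = b^{4}. S = -\tfrac{1765}{308}b^{3} + \tfrac{223}{7}b^{2} + \tfrac{249}{7}b.
  reduce S modulo (f_1, f_2, f_3, h_4, h_5, h_6):
  remainder -\tfrac{104439}{352}b ≠ 0; add h_7 = -\tfrac{104439}{352}b to the basis.

The other S-polynomials (S(f_2,f_3), S(f_1,h_4), S(f_2,h_4), S(f_3,h_4), S(f_1,h_5), S(f_2,h_5), S(f_3,h_5), S(f_1,h_6), S(f_2,h_6), S(f_3,h_6), S(h_5,h_6), S(f_1,h_7), S(f_2,h_7), S(f_3,h_7), S(h_4,h_7), S(h_5,h_7), S(h_6,h_7)) all reduce to 0 modulo the current basis, so we have a Gröbner basis.
Inter-reduce: drop elements whose leading term is divisible by another's, tail-reduce, and make monic.
Reduced Gröbner basis: {a - 5, b}.

From the last basis element, b = 0, so b takes values in {0}. Each choice, substituted upward through the basis, yields the corresponding point(s) of the solution set.
  b = 0: the earlier basis element becomes a - 5 = 0, giving a = 5 — point (5, 0).

{(5, 0)}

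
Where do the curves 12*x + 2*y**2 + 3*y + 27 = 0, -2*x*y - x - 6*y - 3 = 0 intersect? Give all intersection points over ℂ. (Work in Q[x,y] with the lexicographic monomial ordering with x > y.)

Compute a lex Gröbner basis by Buchberger's algorithm.
f_1 = 12*x + 2*y**2 + 3*y + 27, LT = x.
f_2 = -2*x*y - x - 6*y - 3, LT = x*y.

S(f_1,f_2): lcm = x*y. S = -1/2*x + 1/6*y**3 + 1/4*y**2 - 3/4*y - 3/2.
  leading term x: subtract (-1/24)·f_1 from -1/2*x + 1/6*y**3 + 1/4*y**2 - 3/4*y - 3/2 → 1/6*y**3 + 1/3*y**2 - 5/8*y - 3/8
  leading term y**3: no divisor's leading term divides it; move 1/6*y**3 to the remainder.
  leading term y**2: no divisor's leading term divides it; move 1/3*y**2 to the remainder.
  leading term y: no divisor's leading term divides it; move -5/8*y to the remainder.
  leading term 1: no divisor's leading term divides it; move -3/8 to the remainder.
  remainder 1/6*y**3 + 1/3*y**2 - 5/8*y - 3/8 ≠ 0; add h_3 = 1/6*y**3 + 1/3*y**2 - 5/8*y - 3/8 to the basis.

The other S-polynomials (S(f_1,h_3), S(f_2,h_3)) all reduce to 0 modulo the current basis, so we have a Gröbner basis.
Inter-reduce: drop elements whose leading term is divisible by another's, tail-reduce, and make monic.
Reduced Gröbner basis: {x + 1/6*y**2 + 1/4*y + 9/4, y**3 + 2*y**2 - 15/4*y - 9/4}.

From the last basis element, y**3 + 2*y**2 - 15/4*y - 9/4 = 0, so y takes values in {-3, -1/2, 3/2}. Each choice, substituted upward through the basis, yields the corresponding point(s) of the solution set.
  y = -3: the earlier basis element becomes x + 3 = 0, giving x = -3 — point (-3, -3).
  y = -1/2: the earlier basis element becomes x + 13/6 = 0, giving x = -13/6 — point (-13/6, -1/2).
  y = 3/2: the earlier basis element becomes x + 3 = 0, giving x = -3 — point (-3, 3/2).
Check: every point annihilates each of the original generators.

{(-3, -3), (-13/6, -1/2), (-3, 3/2)}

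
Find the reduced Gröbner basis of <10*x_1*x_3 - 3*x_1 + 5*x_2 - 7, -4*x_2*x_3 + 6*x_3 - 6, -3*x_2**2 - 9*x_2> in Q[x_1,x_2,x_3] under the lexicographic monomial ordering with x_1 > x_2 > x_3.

f_1 = 10*x_1*x_3 - 3*x_1 + 5*x_2 - 7, LT = x_1*x_3.
f_2 = -4*x_2*x_3 + 6*x_3 - 6, LT = x_2*x_3.
f_3 = -3*x_2**2 - 9*x_2, LT = x_2**2.

S(f_1,f_2): lcm = x_1*x_2*x_3. S = -3/10*x_1*x_2 + 3/2*x_1*x_3 - 3/2*x_1 + 1/2*x_2**2 - 7/10*x_2.
  reduce S modulo (f_1, f_2, f_3):
  remainder -3/10*x_1*x_2 - 21/20*x_1 - 59/20*x_2 + 21/20 ≠ 0; add g_4 = -3/10*x_1*x_2 - 21/20*x_1 - 59/20*x_2 + 21/20 to the basis.

S(f_2,f_3): lcm = x_2**2*x_3. S = -9/2*x_2*x_3 + 3/2*x_2.
  reduce S modulo (f_1, f_2, f_3, g_4):
  remainder 3/2*x_2 - 27/4*x_3 + 27/4 ≠ 0; add g_5 = 3/2*x_2 - 27/4*x_3 + 27/4 to the basis.

S(f_3,g_4): lcm = x_1*x_2**2. S = -1/2*x_1*x_2 - 59/6*x_2**2 + 7/2*x_2.
  reduce S modulo (f_1, f_2, f_3, g_4, g_5):
  remainder 7/4*x_1 + 1365/8*x_3 - 1379/8 ≠ 0; add g_6 = 7/4*x_1 + 1365/8*x_3 - 1379/8 to the basis.

S(f_2,g_5): lcm = x_2*x_3. S = 9/2*x_3**2 - 6*x_3 + 3/2.
  reduce S modulo (f_1, f_2, f_3, g_4, g_5, g_6):
  remainder 9/2*x_3**2 - 6*x_3 + 3/2 ≠ 0; add g_7 = 9/2*x_3**2 - 6*x_3 + 3/2 to the basis.

The other S-polynomials (S(f_1,f_3), S(f_1,g_4), S(f_2,g_4), S(f_1,g_5), S(f_3,g_5), S(g_4,g_5), S(f_1,g_6), S(f_2,g_6), S(f_3,g_6), S(g_4,g_6), S(g_5,g_6), S(f_1,g_7), S(f_2,g_7), S(f_3,g_7), S(g_4,g_7), S(g_5,g_7), S(g_6,g_7)) all reduce to 0 modulo the current basis, so we have a Gröbner basis.
Inter-reduce: drop elements whose leading term is divisible by another's, tail-reduce, and make monic.

G = {x_1 + 195/2*x_3 - 197/2, x_2 - 9/2*x_3 + 9/2, x_3**2 - 4/3*x_3 + 1/3}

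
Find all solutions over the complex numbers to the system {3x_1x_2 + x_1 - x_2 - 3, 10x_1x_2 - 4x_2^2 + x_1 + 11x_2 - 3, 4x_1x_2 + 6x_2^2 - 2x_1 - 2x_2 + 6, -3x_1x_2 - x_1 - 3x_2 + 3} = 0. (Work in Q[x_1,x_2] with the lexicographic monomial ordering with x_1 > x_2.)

{(3, 0)}

Compute a lex Gröbner basis by Buchberger's algorithm.
f_1 = 3x_1x_2 + x_1 - x_2 - 3, LT = x_1x_2.
f_2 = 10x_1x_2 + x_1 - 4x_2^2 + 11x_2 - 3, LT = x_1x_2.
f_3 = 4x_1x_2 - 2x_1 + 6x_2^2 - 2x_2 + 6, LT = x_1x_2.
f_4 = -3x_1x_2 - x_1 - 3x_2 + 3, LT = x_1x_2.

S(f_1,f_2): lcm = x_1x_2. S = 7/30x_1 + 2/5x_2^2 - 43/30x_2 - 7/10.
  leading term x_1: no divisor's leading term divides it; move 7/30x_1 to the remainder.
  leading term x_2^2: no divisor's leading term divides it; move 2/5x_2^2 to the remainder.
  leading term x_2: no divisor's leading term divides it; move -43/30x_2 to the remainder.
  leading term 1: no divisor's leading term divides it; move -7/10 to the remainder.
  remainder 7/30x_1 + 2/5x_2^2 - 43/30x_2 - 7/10 ≠ 0; add h_5 = 7/30x_1 + 2/5x_2^2 - 43/30x_2 - 7/10 to the basis.

S(f_1,f_3): lcm = x_1x_2. S = 5/6x_1 - 3/2x_2^2 + 1/6x_2 - 5/2.
  leading term x_1: subtract (25/7)·h_5 from 5/6x_1 - 3/2x_2^2 + 1/6x_2 - 5/2 → -41/14x_2^2 + 37/7x_2
  leading term x_2^2: no divisor's leading term divides it; move -41/14x_2^2 to the remainder.
  leading term x_2: no divisor's leading term divides it; move 37/7x_2 to the remainder.
  remainder -41/14x_2^2 + 37/7x_2 ≠ 0; add h_6 = -41/14x_2^2 + 37/7x_2 to the basis.

S(f_1,f_4): lcm = x_1x_2. S = -4/3x_2.
  leading term x_2: no divisor's leading term divides it; move -4/3x_2 to the remainder.
  remainder -4/3x_2 ≠ 0; add h_7 = -4/3x_2 to the basis.

The other S-polynomials (S(f_2,f_3), S(f_2,f_4), S(f_3,f_4), S(f_1,h_5), S(f_2,h_5), S(f_3,h_5), S(f_4,h_5), S(f_1,h_6), S(f_2,h_6), S(f_3,h_6), S(f_4,h_6), S(h_5,h_6), S(f_1,h_7), S(f_2,h_7), S(f_3,h_7), S(f_4,h_7), S(h_5,h_7), S(h_6,h_7)) all reduce to 0 modulo the current basis, so we have a Gröbner basis.
Inter-reduce: drop elements whose leading term is divisible by another's, tail-reduce, and make monic.
Reduced Gröbner basis: {x_1 - 3, x_2}.

Elimination: the polynomial x_2 lies in the elimination ideal for x_2, so x_2 ∈ {0}. For each such x_2, the remaining basis elements (now univariate) give the rest of the solution.
  x_2 = 0: the earlier basis element becomes x_1 - 3 = 0, giving x_1 = 3 — point (3, 0).
Zero-dimensionality of the ideal guarantees finitely many solutions over ℂ.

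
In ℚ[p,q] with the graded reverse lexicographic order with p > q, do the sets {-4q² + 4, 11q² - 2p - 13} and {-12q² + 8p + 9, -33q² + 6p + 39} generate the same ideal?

No, the ideals differ.

For a fixed monomial order, each ideal has a unique reduced Gröbner basis; comparing bases decides equality.
Buchberger on the first generating set:
f_1 = -4q² + 4, LT = q².
f_2 = 11q² - 2p - 13, LT = q².

S(f_1,f_2): lcm = q². S = 2/11p + 2/11.
  reduce S modulo (f_1, f_2):
  remainder 2/11p + 2/11 ≠ 0; add g_3 = 2/11p + 2/11 to the basis.

The other S-polynomials (S(f_1,g_3), S(f_2,g_3)) all reduce to 0 modulo the current basis, so we have a Gröbner basis.
Inter-reduce: drop elements whose leading term is divisible by another's, tail-reduce, and make monic.
Reduced Gröbner basis: {q² - 1, p + 1}.

Buchberger on the second generating set:
h_1 = -12q² + 8p + 9, LT = q².
h_2 = -33q² + 6p + 39, LT = q².

S(h_1,h_2): lcm = q². S = -16/33p + 19/44.
  reduce S modulo (h_1, h_2):
  remainder -16/33p + 19/44 ≠ 0; add k_3 = -16/33p + 19/44 to the basis.

The other S-polynomials (S(h_1,k_3), S(h_2,k_3)) all reduce to 0 modulo the current basis, so we have a Gröbner basis.
Inter-reduce: drop elements whose leading term is divisible by another's, tail-reduce, and make monic.
Reduced Gröbner basis: {q² - 43/32, p - 57/64}.

Since the reduced bases disagree, the two ideals are not the same.
The choice of monomial ordering does not affect the verdict — as long as both bases are computed under the same ordering, their equality decides ideal equality.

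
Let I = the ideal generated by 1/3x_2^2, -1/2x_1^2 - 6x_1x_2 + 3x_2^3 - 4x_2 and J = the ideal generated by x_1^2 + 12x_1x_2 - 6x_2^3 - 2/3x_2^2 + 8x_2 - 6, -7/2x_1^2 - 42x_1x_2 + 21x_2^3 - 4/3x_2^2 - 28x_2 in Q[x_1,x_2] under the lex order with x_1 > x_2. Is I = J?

Since reduced Gröbner bases are canonical representatives of ideals under a given ordering, it suffices to compute and compare them.
Buchberger on the first generating set:
f_1 = 1/3x_2^2, LT = x_2^2.
f_2 = -1/2x_1^2 - 6x_1x_2 + 3x_2^3 - 4x_2, LT = x_1^2.

The S-polynomials (S(f_1,f_2)) all reduce to 0 modulo the current basis, so we have a Gröbner basis.
Inter-reduce: drop elements whose leading term is divisible by another's, tail-reduce, and make monic.
Reduced Gröbner basis: {x_1^2 + 12x_1x_2 + 8x_2, x_2^2}.

Buchberger on the second generating set:
h_1 = x_1^2 + 12x_1x_2 - 6x_2^3 - 2/3x_2^2 + 8x_2 - 6, LT = x_1^2.
h_2 = -7/2x_1^2 - 42x_1x_2 + 21x_2^3 - 4/3x_2^2 - 28x_2, LT = x_1^2.

S(h_1,h_2): lcm = x_1^2. S = -22/21x_2^2 - 6.
  reduce S modulo (h_1, h_2):
  remainder -22/21x_2^2 - 6 ≠ 0; add k_3 = -22/21x_2^2 - 6 to the basis.

The other S-polynomials (S(h_1,k_3), S(h_2,k_3)) all reduce to 0 modulo the current basis, so we have a Gröbner basis.
Inter-reduce: drop elements whose leading term is divisible by another's, tail-reduce, and make monic.
Reduced Gröbner basis: {x_1^2 + 12x_1x_2 + 466/11x_2 - 24/11, x_2^2 + 63/11}.

The bases are distinct; the ideals are different.

No, the ideals differ.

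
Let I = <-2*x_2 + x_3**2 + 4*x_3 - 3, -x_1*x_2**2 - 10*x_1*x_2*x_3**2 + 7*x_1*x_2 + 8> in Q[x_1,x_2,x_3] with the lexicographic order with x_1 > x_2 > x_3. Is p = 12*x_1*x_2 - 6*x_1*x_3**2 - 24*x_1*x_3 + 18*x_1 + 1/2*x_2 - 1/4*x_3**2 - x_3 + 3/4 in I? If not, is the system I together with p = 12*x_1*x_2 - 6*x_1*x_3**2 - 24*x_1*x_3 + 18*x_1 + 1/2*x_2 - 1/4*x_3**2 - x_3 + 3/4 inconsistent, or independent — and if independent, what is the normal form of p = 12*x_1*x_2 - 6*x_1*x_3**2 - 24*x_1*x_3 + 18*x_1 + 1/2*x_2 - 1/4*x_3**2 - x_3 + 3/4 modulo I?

12*x_1*x_2 - 6*x_1*x_3**2 - 24*x_1*x_3 + 18*x_1 + 1/2*x_2 - 1/4*x_3**2 - x_3 + 3/4 lies in I (it reduces to 0).

First compute the reduced Gröbner basis of I by Buchberger's algorithm.
f_1 = -2*x_2 + x_3**2 + 4*x_3 - 3, LT = x_2.
f_2 = -x_1*x_2**2 - 10*x_1*x_2*x_3**2 + 7*x_1*x_2 + 8, LT = x_1*x_2**2.

S(f_1,f_2): lcm = x_1*x_2**2. S = -21/2*x_1*x_2*x_3**2 - 2*x_1*x_2*x_3 + 17/2*x_1*x_2 + 8.
  leading term x_1*x_2*x_3**2: subtract (21/4*x_1*x_3**2)·f_1 from -21/2*x_1*x_2*x_3**2 - 2*x_1*x_2*x_3 + 17/2*x_1*x_2 + 8 → -2*x_1*x_2*x_3 + 17/2*x_1*x_2 - 21/4*x_1*x_3**4 - 21*x_1*x_3**3 + 63/4*x_1*x_3**2 + 8
  leading term x_1*x_2*x_3: subtract (x_1*x_3)·f_1 from -2*x_1*x_2*x_3 + 17/2*x_1*x_2 - 21/4*x_1*x_3**4 - 21*x_1*x_3**3 + 63/4*x_1*x_3**2 + 8 → 17/2*x_1*x_2 - 21/4*x_1*x_3**4 - 22*x_1*x_3**3 + 47/4*x_1*x_3**2 + 3*x_1*x_3 + 8
  leading term x_1*x_2: subtract (-17/4*x_1)·f_1 from 17/2*x_1*x_2 - 21/4*x_1*x_3**4 - 22*x_1*x_3**3 + 47/4*x_1*x_3**2 + 3*x_1*x_3 + 8 → -21/4*x_1*x_3**4 - 22*x_1*x_3**3 + 16*x_1*x_3**2 + 20*x_1*x_3 - 51/4*x_1 + 8
  leading term x_1*x_3**4: no divisor's leading term divides it; move -21/4*x_1*x_3**4 to the remainder.
  leading term x_1*x_3**3: no divisor's leading term divides it; move -22*x_1*x_3**3 to the remainder.
  leading term x_1*x_3**2: no divisor's leading term divides it; move 16*x_1*x_3**2 to the remainder.
  leading term x_1*x_3: no divisor's leading term divides it; move 20*x_1*x_3 to the remainder.
  leading term x_1: no divisor's leading term divides it; move -51/4*x_1 to the remainder.
  leading term 1: no divisor's leading term divides it; move 8 to the remainder.
  remainder -21/4*x_1*x_3**4 - 22*x_1*x_3**3 + 16*x_1*x_3**2 + 20*x_1*x_3 - 51/4*x_1 + 8 ≠ 0; add h_3 = -21/4*x_1*x_3**4 - 22*x_1*x_3**3 + 16*x_1*x_3**2 + 20*x_1*x_3 - 51/4*x_1 + 8 to the basis.

The other S-polynomials (S(f_1,h_3), S(f_2,h_3)) all reduce to 0 modulo the current basis, so we have a Gröbner basis.
Inter-reduce: drop elements whose leading term is divisible by another's, tail-reduce, and make monic.
Reduced Gröbner basis: {x_1*x_3**4 + 88/21*x_1*x_3**3 - 64/21*x_1*x_3**2 - 80/21*x_1*x_3 + 17/7*x_1 - 32/21, x_2 - 1/2*x_3**2 - 2*x_3 + 3/2}.
Label its elements g_1 = x_1*x_3**4 + 88/21*x_1*x_3**3 - 64/21*x_1*x_3**2 - 80/21*x_1*x_3 + 17/7*x_1 - 32/21, g_2 = x_2 - 1/2*x_3**2 - 2*x_3 + 3/2.

Reduce p = 12*x_1*x_2 - 6*x_1*x_3**2 - 24*x_1*x_3 + 18*x_1 + 1/2*x_2 - 1/4*x_3**2 - x_3 + 3/4 modulo G:
  leading term x_1*x_2: subtract (12*x_1)·g_2 from 12*x_1*x_2 - 6*x_1*x_3**2 - 24*x_1*x_3 + 18*x_1 + 1/2*x_2 - 1/4*x_3**2 - x_3 + 3/4 → 1/2*x_2 - 1/4*x_3**2 - x_3 + 3/4
  leading term x_2: subtract (1/2)·g_2 from 1/2*x_2 - 1/4*x_3**2 - x_3 + 3/4 → 0
  normal form = 0.
Since the normal form is 0, p ∈ I.

The remainder on division by a Gröbner basis is unique — it is the normal form.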